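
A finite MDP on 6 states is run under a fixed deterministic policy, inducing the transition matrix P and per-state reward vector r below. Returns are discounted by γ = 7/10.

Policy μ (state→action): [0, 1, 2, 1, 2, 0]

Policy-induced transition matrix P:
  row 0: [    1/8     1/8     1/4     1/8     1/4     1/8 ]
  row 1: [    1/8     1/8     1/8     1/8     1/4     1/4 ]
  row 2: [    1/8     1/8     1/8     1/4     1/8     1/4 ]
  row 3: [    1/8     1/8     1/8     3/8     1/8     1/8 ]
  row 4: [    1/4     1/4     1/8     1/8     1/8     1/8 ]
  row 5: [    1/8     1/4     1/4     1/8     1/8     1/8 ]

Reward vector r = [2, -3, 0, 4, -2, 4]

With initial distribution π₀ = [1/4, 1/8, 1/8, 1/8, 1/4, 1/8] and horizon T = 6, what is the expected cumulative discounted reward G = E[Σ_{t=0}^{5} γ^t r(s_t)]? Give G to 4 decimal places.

G = 2.2762

t=0: π = [0.2500, 0.1250, 0.1250, 0.1250, 0.2500, 0.1250], E[r] = 0.6250, γ^t·E[r] = 0.625000, running G = 0.625000
t=1: π = [0.1563, 0.1719, 0.1719, 0.1719, 0.1719, 0.1563], E[r] = 0.7656, γ^t·E[r] = 0.535938, running G = 1.160938
t=2: π = [0.1465, 0.1660, 0.1641, 0.1895, 0.1660, 0.1680], E[r] = 0.8926, γ^t·E[r] = 0.437363, running G = 1.598301
t=3: π = [0.1458, 0.1667, 0.1643, 0.1929, 0.1641, 0.1663], E[r] = 0.8997, γ^t·E[r] = 0.308583, running G = 1.906884
t=4: π = [0.1455, 0.1663, 0.1640, 0.1938, 0.1641, 0.1664], E[r] = 0.9046, γ^t·E[r] = 0.217188, running G = 2.124071
t=5: π = [0.1455, 0.1663, 0.1640, 0.1939, 0.1640, 0.1663], E[r] = 0.9051, γ^t·E[r] = 0.152112, running G = 2.276183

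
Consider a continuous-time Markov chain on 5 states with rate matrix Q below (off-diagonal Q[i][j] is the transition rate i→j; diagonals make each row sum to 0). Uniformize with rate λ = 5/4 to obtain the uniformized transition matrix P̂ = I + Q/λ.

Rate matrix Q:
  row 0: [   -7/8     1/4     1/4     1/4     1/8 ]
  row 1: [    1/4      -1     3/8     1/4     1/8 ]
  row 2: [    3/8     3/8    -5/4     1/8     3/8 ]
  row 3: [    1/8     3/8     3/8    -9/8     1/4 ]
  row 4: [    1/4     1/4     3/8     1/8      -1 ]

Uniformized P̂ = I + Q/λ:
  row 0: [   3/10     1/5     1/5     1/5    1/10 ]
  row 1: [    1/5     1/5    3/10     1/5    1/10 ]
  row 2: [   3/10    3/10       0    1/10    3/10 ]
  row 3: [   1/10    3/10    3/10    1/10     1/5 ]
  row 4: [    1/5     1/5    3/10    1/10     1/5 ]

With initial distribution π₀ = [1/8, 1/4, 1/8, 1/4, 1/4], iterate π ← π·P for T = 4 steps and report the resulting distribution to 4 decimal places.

t=0: π = [0.1250, 0.2500, 0.1250, 0.2500, 0.2500]
t=1: π = [0.2000, 0.2375, 0.2500, 0.1375, 0.1750]
t=2: π = [0.2313, 0.2388, 0.2050, 0.1438, 0.1813]
t=3: π = [0.2293, 0.2349, 0.2154, 0.1470, 0.1735]
t=4: π = [0.2298, 0.2362, 0.2125, 0.1464, 0.1751]

π = [0.2298, 0.2362, 0.2125, 0.1464, 0.1751]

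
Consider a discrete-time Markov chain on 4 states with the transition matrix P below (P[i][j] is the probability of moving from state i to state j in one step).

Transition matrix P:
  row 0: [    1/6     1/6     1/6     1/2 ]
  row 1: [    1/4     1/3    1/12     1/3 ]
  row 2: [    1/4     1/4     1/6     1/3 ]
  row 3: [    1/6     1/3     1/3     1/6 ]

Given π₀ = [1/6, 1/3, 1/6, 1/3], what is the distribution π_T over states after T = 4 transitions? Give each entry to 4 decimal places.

π = [0.2066, 0.2826, 0.1956, 0.3152]

t=0: π = [0.1667, 0.3333, 0.1667, 0.3333]
t=1: π = [0.2083, 0.2917, 0.1944, 0.3056]
t=2: π = [0.2072, 0.2824, 0.1933, 0.3171]
t=3: π = [0.2063, 0.2827, 0.1960, 0.3150]
t=4: π = [0.2066, 0.2826, 0.1956, 0.3152]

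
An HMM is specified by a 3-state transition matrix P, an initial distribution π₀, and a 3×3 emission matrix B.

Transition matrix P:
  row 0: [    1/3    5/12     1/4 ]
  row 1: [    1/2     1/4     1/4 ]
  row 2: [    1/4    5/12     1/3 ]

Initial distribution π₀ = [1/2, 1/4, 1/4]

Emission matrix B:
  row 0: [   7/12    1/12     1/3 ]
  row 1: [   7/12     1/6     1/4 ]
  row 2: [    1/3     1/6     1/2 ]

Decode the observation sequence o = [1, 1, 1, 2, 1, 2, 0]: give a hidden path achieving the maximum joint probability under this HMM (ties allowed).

path = [2, 2, 1, 0, 1, 0, 1]

t=0: δ = [4.167e-02, 4.167e-02, 4.167e-02]  (obs o_0=1)
t=1: δ = [1.736e-03, 2.894e-03, 2.315e-03]  ψ = [1, 0, 2]  (obs o_1=1)
t=2: δ = [1.206e-04, 1.608e-04, 1.286e-04]  ψ = [1, 2, 2]  (obs o_2=1)
t=3: δ = [2.679e-05, 1.340e-05, 2.143e-05]  ψ = [1, 2, 2]  (obs o_3=2)
t=4: δ = [7.442e-07, 1.861e-06, 1.191e-06]  ψ = [0, 0, 2]  (obs o_4=1)
t=5: δ = [3.101e-07, 1.240e-07, 2.326e-07]  ψ = [1, 2, 1]  (obs o_5=2)
t=6: δ = [6.030e-08, 7.537e-08, 2.584e-08]  ψ = [0, 0, 0]  (obs o_6=0)
backtrack: best end state = 1; path = [2, 2, 1, 0, 1, 0, 1]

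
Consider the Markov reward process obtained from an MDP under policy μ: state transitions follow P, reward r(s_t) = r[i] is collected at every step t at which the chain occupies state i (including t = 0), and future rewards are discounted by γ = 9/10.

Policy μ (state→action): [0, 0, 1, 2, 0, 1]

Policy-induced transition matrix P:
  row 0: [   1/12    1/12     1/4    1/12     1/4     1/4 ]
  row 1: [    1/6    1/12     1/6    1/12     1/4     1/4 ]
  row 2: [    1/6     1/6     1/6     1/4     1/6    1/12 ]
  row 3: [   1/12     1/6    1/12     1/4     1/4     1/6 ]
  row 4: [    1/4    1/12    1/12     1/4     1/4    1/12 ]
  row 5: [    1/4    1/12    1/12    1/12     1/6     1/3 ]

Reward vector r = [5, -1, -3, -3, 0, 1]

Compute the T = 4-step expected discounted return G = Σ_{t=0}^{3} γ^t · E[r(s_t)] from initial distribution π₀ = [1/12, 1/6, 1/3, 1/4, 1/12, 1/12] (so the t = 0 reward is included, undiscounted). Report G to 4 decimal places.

t=0: π = [0.0833, 0.1667, 0.3333, 0.2500, 0.0833, 0.0833], E[r] = -1.4167, γ^t·E[r] = -1.416667, running G = -1.416667
t=1: π = [0.1528, 0.1319, 0.1389, 0.1944, 0.2153, 0.1667], E[r] = -0.2014, γ^t·E[r] = -0.181250, running G = -1.597917
t=2: π = [0.1696, 0.1111, 0.1314, 0.1748, 0.2245, 0.1887], E[r] = 0.0069, γ^t·E[r] = 0.005625, running G = -1.592292
t=3: π = [0.1724, 0.1088, 0.1318, 0.1718, 0.2233, 0.1918], E[r] = 0.0343, γ^t·E[r] = 0.024996, running G = -1.567296

G = -1.5673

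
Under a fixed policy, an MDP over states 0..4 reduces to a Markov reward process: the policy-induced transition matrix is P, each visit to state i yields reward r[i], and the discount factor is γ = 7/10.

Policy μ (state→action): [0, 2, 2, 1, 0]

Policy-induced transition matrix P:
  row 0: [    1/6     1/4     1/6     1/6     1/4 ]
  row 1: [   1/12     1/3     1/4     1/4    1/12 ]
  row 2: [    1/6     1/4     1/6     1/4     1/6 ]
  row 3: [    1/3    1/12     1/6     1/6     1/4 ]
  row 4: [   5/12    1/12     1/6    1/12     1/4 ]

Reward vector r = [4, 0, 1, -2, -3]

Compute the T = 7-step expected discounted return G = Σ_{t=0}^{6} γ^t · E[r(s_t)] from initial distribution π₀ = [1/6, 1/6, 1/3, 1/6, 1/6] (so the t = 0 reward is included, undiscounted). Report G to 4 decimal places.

G = 0.4226

t=0: π = [0.1667, 0.1667, 0.3333, 0.1667, 0.1667], E[r] = 0.1667, γ^t·E[r] = 0.166667, running G = 0.166667
t=1: π = [0.2222, 0.2083, 0.1806, 0.1944, 0.1944], E[r] = 0.0972, γ^t·E[r] = 0.068056, running G = 0.234722
t=2: π = [0.2303, 0.2025, 0.1840, 0.1829, 0.2002], E[r] = 0.1389, γ^t·E[r] = 0.068056, running G = 0.302778
t=3: π = [0.2303, 0.2030, 0.1835, 0.1822, 0.2009], E[r] = 0.1377, γ^t·E[r] = 0.047242, running G = 0.350020
t=4: π = [0.2303, 0.2031, 0.1836, 0.1821, 0.2009], E[r] = 0.1381, γ^t·E[r] = 0.033150, running G = 0.383170
t=5: π = [0.2303, 0.2031, 0.1836, 0.1821, 0.2009], E[r] = 0.1380, γ^t·E[r] = 0.023192, running G = 0.406362
t=6: π = [0.2303, 0.2031, 0.1836, 0.1822, 0.2009], E[r] = 0.1380, γ^t·E[r] = 0.016234, running G = 0.422596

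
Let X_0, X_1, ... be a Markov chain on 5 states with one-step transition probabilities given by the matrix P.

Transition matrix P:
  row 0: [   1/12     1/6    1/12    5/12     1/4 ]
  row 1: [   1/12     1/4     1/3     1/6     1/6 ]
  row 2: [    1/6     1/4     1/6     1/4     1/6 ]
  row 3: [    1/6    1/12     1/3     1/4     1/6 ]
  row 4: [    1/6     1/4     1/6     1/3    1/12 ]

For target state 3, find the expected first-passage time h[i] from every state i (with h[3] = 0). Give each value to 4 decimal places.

First-step conditioning: h[3] = 0; for i ≠ 3, h[i] = 1 + Σ_k P[i][k]·h[k].
  h[0] = 1 + 1/12·h[0] + 1/6·h[1] + 1/12·h[2] + 1/4·h[4]
  h[1] = 1 + 1/12·h[0] + 1/4·h[1] + 1/3·h[2] + 1/6·h[4]
  h[2] = 1 + 1/6·h[0] + 1/4·h[1] + 1/6·h[2] + 1/6·h[4]
  h[4] = 1 + 1/6·h[0] + 1/4·h[1] + 1/6·h[2] + 1/12·h[4]
Solving the 4×4 linear system over states ≠ 3 gives exactly h = [6712/2147, 8844/2147, 8060/2147, 0, 7440/2147] (h[3] = 0 is the target).

h = [3.1262, 4.1192, 3.7541, 0.0000, 3.4653]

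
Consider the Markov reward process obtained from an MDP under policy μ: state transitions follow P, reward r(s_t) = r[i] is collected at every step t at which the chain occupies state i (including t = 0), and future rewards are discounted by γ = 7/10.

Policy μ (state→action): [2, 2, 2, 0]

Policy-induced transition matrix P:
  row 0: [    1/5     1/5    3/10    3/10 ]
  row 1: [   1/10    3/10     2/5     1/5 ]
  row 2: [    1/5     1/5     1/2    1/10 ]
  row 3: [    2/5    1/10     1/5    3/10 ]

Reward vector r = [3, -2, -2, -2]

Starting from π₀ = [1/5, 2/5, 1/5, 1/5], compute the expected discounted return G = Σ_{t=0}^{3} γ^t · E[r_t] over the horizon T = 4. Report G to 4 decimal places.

G = -2.4427

t=0: π = [0.2000, 0.4000, 0.2000, 0.2000], E[r] = -1.0000, γ^t·E[r] = -1.000000, running G = -1.000000
t=1: π = [0.2000, 0.2200, 0.3600, 0.2200], E[r] = -1.0000, γ^t·E[r] = -0.700000, running G = -1.700000
t=2: π = [0.2220, 0.2000, 0.3720, 0.2060], E[r] = -0.8900, γ^t·E[r] = -0.436100, running G = -2.136100
t=3: π = [0.2212, 0.1994, 0.3738, 0.2056], E[r] = -0.8940, γ^t·E[r] = -0.306642, running G = -2.442742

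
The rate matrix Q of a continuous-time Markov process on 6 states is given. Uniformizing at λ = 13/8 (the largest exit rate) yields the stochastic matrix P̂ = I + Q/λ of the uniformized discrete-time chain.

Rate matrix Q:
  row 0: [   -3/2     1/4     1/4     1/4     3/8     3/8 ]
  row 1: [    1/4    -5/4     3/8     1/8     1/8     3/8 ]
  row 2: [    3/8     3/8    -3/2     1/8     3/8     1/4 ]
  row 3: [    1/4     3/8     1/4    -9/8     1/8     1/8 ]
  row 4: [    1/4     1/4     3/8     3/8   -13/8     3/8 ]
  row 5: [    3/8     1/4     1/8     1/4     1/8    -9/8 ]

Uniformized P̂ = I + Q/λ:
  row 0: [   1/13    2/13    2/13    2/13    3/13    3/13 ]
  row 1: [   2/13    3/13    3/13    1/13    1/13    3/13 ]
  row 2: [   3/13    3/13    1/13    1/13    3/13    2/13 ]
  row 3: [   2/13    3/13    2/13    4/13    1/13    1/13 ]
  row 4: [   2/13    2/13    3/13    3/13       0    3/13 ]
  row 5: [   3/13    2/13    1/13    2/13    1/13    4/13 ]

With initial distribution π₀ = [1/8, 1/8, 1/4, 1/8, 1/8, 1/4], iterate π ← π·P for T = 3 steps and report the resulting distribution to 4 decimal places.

π = [0.1691, 0.1926, 0.1494, 0.1614, 0.1169, 0.2106]

t=0: π = [0.1250, 0.1250, 0.2500, 0.1250, 0.1250, 0.2500]
t=1: π = [0.1827, 0.1923, 0.1346, 0.1538, 0.1250, 0.2115]
t=2: π = [0.1664, 0.1908, 0.1516, 0.1620, 0.1161, 0.2130]
t=3: π = [0.1691, 0.1926, 0.1494, 0.1614, 0.1169, 0.2106]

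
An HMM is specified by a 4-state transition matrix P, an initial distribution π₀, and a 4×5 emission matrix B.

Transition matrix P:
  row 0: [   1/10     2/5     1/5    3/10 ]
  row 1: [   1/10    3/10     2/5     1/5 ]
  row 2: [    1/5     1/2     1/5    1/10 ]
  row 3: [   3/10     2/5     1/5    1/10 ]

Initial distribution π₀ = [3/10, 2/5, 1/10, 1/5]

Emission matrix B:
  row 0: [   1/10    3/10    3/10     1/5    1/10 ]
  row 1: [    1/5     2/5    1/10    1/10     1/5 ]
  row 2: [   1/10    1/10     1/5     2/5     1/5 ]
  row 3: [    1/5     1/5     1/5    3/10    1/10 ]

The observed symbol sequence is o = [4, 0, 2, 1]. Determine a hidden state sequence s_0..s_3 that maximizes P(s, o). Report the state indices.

t=0: δ = [3.000e-02, 8.000e-02, 2.000e-02, 2.000e-02]  (obs o_0=4)
t=1: δ = [8.000e-04, 4.800e-03, 3.200e-03, 3.200e-03]  ψ = [1, 1, 1, 1]  (obs o_1=0)
t=2: δ = [2.880e-04, 1.600e-04, 3.840e-04, 1.920e-04]  ψ = [3, 2, 1, 1]  (obs o_2=2)
t=3: δ = [2.304e-05, 7.680e-05, 7.680e-06, 1.728e-05]  ψ = [2, 2, 2, 0]  (obs o_3=1)
backtrack: best end state = 1; path = [1, 1, 2, 1]

path = [1, 1, 2, 1]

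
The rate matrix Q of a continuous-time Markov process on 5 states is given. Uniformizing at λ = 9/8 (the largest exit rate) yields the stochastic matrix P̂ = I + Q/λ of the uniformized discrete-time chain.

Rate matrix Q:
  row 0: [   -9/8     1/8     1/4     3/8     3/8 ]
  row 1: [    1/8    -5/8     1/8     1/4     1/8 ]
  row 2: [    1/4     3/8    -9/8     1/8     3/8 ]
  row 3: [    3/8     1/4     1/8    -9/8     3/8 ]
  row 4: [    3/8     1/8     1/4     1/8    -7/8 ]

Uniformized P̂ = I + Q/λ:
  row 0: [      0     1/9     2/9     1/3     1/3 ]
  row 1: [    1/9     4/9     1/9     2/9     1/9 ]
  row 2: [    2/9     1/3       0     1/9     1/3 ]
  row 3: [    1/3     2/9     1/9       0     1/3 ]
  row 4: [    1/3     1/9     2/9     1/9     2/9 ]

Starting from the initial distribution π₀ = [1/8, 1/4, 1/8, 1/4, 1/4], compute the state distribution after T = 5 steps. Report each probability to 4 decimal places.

t=0: π = [0.1250, 0.2500, 0.1250, 0.2500, 0.2500]
t=1: π = [0.2222, 0.2500, 0.1389, 0.1389, 0.2500]
t=2: π = [0.1883, 0.2407, 0.1481, 0.1728, 0.2500]
t=3: π = [0.2006, 0.2435, 0.1433, 0.1605, 0.2521]
t=4: π = [0.1964, 0.2420, 0.1455, 0.1649, 0.2512]
t=5: π = [0.1979, 0.2424, 0.1447, 0.1633, 0.2517]

π = [0.1979, 0.2424, 0.1447, 0.1633, 0.2517]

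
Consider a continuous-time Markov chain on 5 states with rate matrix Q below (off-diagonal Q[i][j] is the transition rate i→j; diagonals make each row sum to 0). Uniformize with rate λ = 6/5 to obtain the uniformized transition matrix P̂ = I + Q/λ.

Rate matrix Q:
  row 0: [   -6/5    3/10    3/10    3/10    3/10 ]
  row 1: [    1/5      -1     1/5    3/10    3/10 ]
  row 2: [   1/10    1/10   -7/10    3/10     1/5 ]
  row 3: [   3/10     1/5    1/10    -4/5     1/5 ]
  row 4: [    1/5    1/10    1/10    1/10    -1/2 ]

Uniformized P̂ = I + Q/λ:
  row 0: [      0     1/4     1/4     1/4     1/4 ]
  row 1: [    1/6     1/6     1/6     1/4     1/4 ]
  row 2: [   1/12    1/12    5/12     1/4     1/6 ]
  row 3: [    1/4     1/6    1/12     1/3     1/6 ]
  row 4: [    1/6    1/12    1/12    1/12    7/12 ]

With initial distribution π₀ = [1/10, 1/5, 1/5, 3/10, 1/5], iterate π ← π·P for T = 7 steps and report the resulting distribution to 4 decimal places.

t=0: π = [0.1000, 0.2000, 0.2000, 0.3000, 0.2000]
t=1: π = [0.1583, 0.1417, 0.1833, 0.2417, 0.2750]
t=2: π = [0.1451, 0.1417, 0.1826, 0.2243, 0.3063]
t=3: π = [0.1459, 0.1380, 0.1802, 0.2177, 0.3182]
t=4: π = [0.1455, 0.1373, 0.1792, 0.2151, 0.3229]
t=5: π = [0.1454, 0.1369, 0.1788, 0.2141, 0.3248]
t=6: π = [0.1454, 0.1368, 0.1786, 0.2137, 0.3255]
t=7: π = [0.1454, 0.1368, 0.1785, 0.2136, 0.3258]

π = [0.1454, 0.1368, 0.1785, 0.2136, 0.3258]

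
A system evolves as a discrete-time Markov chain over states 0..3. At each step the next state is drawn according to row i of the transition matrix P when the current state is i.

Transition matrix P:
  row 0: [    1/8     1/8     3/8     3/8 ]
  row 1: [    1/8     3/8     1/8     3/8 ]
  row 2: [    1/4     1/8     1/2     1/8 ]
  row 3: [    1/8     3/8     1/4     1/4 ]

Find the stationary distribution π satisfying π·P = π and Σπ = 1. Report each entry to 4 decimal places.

Balance equations π_j = Σ_i π_i·P[i][j]:
  π_0 = 1/8·π_0 + 1/8·π_1 + 1/4·π_2 + 1/8·π_3
  π_1 = 1/8·π_0 + 3/8·π_1 + 1/8·π_2 + 3/8·π_3
  π_2 = 3/8·π_0 + 1/8·π_1 + 1/2·π_2 + 1/4·π_3
  normalize: π_0 + π_1 + π_2 + π_3 = 1
Solving the linear system gives exactly π = [59/358, 91/358, 57/179, 47/179].

π = [0.1648, 0.2542, 0.3184, 0.2626]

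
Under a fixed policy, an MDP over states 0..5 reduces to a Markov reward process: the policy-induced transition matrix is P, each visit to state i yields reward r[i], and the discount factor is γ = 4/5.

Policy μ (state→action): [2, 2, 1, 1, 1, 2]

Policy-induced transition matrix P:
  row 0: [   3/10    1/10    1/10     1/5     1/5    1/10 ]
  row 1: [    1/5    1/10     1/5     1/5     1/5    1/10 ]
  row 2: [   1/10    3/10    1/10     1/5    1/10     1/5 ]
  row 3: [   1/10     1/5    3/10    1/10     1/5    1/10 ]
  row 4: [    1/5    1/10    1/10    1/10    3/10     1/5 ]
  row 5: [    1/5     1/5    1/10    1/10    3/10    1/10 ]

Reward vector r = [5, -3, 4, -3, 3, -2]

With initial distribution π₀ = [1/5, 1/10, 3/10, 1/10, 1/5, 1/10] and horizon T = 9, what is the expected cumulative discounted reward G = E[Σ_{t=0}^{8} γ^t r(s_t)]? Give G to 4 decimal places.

G = 5.1002

t=0: π = [0.2000, 0.1000, 0.3000, 0.1000, 0.2000, 0.1000], E[r] = 2.0000, γ^t·E[r] = 2.000000, running G = 2.000000
t=1: π = [0.1800, 0.1800, 0.1300, 0.1600, 0.2000, 0.1500], E[r] = 0.7000, γ^t·E[r] = 0.560000, running G = 2.560000
t=2: π = [0.1890, 0.1570, 0.1500, 0.1490, 0.2220, 0.1330], E[r] = 1.0270, γ^t·E[r] = 0.657280, running G = 3.217280
t=3: π = [0.1890, 0.1582, 0.1455, 0.1496, 0.2205, 0.1372], E[r] = 0.9907, γ^t·E[r] = 0.507238, running G = 3.724518
t=4: π = [0.1894, 0.1578, 0.1457, 0.1493, 0.2212, 0.1366], E[r] = 0.9992, γ^t·E[r] = 0.409281, running G = 4.133799
t=5: π = [0.1894, 0.1577, 0.1456, 0.1493, 0.2212, 0.1367], E[r] = 0.9989, γ^t·E[r] = 0.327310, running G = 4.461109
t=6: π = [0.1895, 0.1577, 0.1456, 0.1493, 0.2212, 0.1367], E[r] = 0.9991, γ^t·E[r] = 0.261903, running G = 4.723012
t=7: π = [0.1895, 0.1577, 0.1456, 0.1493, 0.2212, 0.1367], E[r] = 0.9991, γ^t·E[r] = 0.209523, running G = 4.932536
t=8: π = [0.1895, 0.1577, 0.1456, 0.1493, 0.2212, 0.1367], E[r] = 0.9991, γ^t·E[r] = 0.167620, running G = 5.100156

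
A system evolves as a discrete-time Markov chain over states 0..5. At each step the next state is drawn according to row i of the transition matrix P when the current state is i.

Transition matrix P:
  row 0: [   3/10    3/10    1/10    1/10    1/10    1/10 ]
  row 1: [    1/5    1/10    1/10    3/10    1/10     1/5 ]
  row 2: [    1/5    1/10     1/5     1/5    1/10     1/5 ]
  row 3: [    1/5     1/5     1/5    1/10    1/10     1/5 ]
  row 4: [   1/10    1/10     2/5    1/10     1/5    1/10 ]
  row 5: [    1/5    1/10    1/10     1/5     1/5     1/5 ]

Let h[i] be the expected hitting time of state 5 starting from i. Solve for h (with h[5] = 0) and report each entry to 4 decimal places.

h = [6.6176, 5.9559, 5.9559, 5.9559, 6.5441, 0.0000]

First-step conditioning: h[5] = 0; for i ≠ 5, h[i] = 1 + Σ_k P[i][k]·h[k].
  h[0] = 1 + 3/10·h[0] + 3/10·h[1] + 1/10·h[2] + 1/10·h[3] + 1/10·h[4]
  h[1] = 1 + 1/5·h[0] + 1/10·h[1] + 1/10·h[2] + 3/10·h[3] + 1/10·h[4]
  h[2] = 1 + 1/5·h[0] + 1/10·h[1] + 1/5·h[2] + 1/5·h[3] + 1/10·h[4]
  h[3] = 1 + 1/5·h[0] + 1/5·h[1] + 1/5·h[2] + 1/10·h[3] + 1/10·h[4]
  h[4] = 1 + 1/10·h[0] + 1/10·h[1] + 2/5·h[2] + 1/10·h[3] + 1/5·h[4]
Solving the 5×5 linear system over states ≠ 5 gives exactly h = [225/34, 405/68, 405/68, 405/68, 445/68, 0] (h[5] = 0 is the target).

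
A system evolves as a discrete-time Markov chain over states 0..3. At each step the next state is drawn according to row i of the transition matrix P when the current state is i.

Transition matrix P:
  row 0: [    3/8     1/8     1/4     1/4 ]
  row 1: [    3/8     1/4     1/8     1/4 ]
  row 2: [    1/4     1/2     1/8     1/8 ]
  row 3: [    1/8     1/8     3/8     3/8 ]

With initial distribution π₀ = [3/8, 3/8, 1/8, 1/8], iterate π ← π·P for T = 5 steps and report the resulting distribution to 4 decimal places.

π = [0.2836, 0.2388, 0.2238, 0.2537]

t=0: π = [0.3750, 0.3750, 0.1250, 0.1250]
t=1: π = [0.3281, 0.2188, 0.2031, 0.2500]
t=2: π = [0.2871, 0.2285, 0.2285, 0.2559]
t=3: π = [0.2825, 0.2393, 0.2249, 0.2534]
t=4: π = [0.2835, 0.2392, 0.2237, 0.2536]
t=5: π = [0.2836, 0.2388, 0.2238, 0.2537]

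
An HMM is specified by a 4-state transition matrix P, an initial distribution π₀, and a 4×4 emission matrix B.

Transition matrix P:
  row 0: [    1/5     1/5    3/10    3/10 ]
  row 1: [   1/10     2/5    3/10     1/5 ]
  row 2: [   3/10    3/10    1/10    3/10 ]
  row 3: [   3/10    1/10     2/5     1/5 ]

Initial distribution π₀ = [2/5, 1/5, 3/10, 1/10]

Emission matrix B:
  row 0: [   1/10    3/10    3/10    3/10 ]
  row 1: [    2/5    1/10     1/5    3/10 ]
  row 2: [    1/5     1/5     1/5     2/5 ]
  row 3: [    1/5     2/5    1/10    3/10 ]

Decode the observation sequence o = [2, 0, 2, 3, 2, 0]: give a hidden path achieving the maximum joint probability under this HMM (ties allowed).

t=0: δ = [1.200e-01, 4.000e-02, 6.000e-02, 1.000e-02]  (obs o_0=2)
t=1: δ = [2.400e-03, 9.600e-03, 7.200e-03, 7.200e-03]  ψ = [0, 0, 0, 0]  (obs o_1=0)
t=2: δ = [6.480e-04, 7.680e-04, 5.760e-04, 2.160e-04]  ψ = [2, 1, 1, 2]  (obs o_2=2)
t=3: δ = [5.184e-05, 9.216e-05, 9.216e-05, 5.832e-05]  ψ = [2, 1, 1, 0]  (obs o_3=3)
t=4: δ = [8.294e-06, 7.373e-06, 5.530e-06, 2.765e-06]  ψ = [2, 1, 1, 2]  (obs o_4=2)
t=5: δ = [1.659e-07, 1.180e-06, 4.977e-07, 4.977e-07]  ψ = [0, 1, 0, 0]  (obs o_5=0)
backtrack: best end state = 1; path = [0, 1, 1, 1, 1, 1]

path = [0, 1, 1, 1, 1, 1]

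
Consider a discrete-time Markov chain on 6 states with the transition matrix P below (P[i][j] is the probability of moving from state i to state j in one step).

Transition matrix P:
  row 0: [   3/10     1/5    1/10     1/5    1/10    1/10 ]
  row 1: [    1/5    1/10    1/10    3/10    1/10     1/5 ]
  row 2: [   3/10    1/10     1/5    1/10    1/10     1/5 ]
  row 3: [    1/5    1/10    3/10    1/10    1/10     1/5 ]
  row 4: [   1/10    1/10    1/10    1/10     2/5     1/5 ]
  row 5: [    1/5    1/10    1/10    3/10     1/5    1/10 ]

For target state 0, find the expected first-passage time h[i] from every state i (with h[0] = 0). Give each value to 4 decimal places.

h = [0.0000, 5.0356, 4.4961, 4.9457, 5.7807, 5.1034]

First-step conditioning: h[0] = 0; for i ≠ 0, h[i] = 1 + Σ_k P[i][k]·h[k].
  h[1] = 1 + 1/10·h[1] + 1/10·h[2] + 3/10·h[3] + 1/10·h[4] + 1/5·h[5]
  h[2] = 1 + 1/10·h[1] + 1/5·h[2] + 1/10·h[3] + 1/10·h[4] + 1/5·h[5]
  h[3] = 1 + 1/10·h[1] + 3/10·h[2] + 1/10·h[3] + 1/10·h[4] + 1/5·h[5]
  h[4] = 1 + 1/10·h[1] + 1/10·h[2] + 1/10·h[3] + 2/5·h[4] + 1/5·h[5]
  h[5] = 1 + 1/10·h[1] + 1/10·h[2] + 3/10·h[3] + 1/5·h[4] + 1/10·h[5]
Solving the 5×5 linear system over states ≠ 0 gives exactly h = [0, 43120/8563, 38500/8563, 42350/8563, 49500/8563, 43700/8563] (h[0] = 0 is the target).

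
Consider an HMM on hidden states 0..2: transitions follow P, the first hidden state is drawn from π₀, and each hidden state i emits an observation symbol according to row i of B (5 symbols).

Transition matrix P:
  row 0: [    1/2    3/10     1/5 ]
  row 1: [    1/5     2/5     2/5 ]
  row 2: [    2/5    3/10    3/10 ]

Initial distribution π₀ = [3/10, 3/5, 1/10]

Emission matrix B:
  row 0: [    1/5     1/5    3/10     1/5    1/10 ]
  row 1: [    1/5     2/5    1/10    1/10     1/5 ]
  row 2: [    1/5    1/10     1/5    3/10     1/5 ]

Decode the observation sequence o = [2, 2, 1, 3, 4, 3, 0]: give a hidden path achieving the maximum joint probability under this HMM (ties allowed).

t=0: δ = [9.000e-02, 6.000e-02, 2.000e-02]  (obs o_0=2)
t=1: δ = [1.350e-02, 2.700e-03, 4.800e-03]  ψ = [0, 0, 1]  (obs o_1=2)
t=2: δ = [1.350e-03, 1.620e-03, 2.700e-04]  ψ = [0, 0, 0]  (obs o_2=1)
t=3: δ = [1.350e-04, 6.480e-05, 1.944e-04]  ψ = [0, 1, 1]  (obs o_3=3)
t=4: δ = [7.776e-06, 1.166e-05, 1.166e-05]  ψ = [2, 2, 2]  (obs o_4=4)
t=5: δ = [9.331e-07, 4.666e-07, 1.400e-06]  ψ = [2, 1, 1]  (obs o_5=3)
t=6: δ = [1.120e-07, 8.398e-08, 8.398e-08]  ψ = [2, 2, 2]  (obs o_6=0)
backtrack: best end state = 0; path = [0, 0, 1, 2, 1, 2, 0]

path = [0, 0, 1, 2, 1, 2, 0]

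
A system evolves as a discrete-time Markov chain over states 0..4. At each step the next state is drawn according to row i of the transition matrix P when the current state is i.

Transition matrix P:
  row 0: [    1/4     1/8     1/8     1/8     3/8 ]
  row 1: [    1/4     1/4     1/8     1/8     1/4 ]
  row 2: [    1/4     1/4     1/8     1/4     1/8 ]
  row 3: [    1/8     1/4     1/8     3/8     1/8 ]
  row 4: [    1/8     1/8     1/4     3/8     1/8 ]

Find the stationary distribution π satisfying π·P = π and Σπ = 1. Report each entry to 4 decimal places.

π = [0.1930, 0.2011, 0.1498, 0.2578, 0.1984]

Balance equations π_j = Σ_i π_i·P[i][j]:
  π_0 = 1/4·π_0 + 1/4·π_1 + 1/4·π_2 + 1/8·π_3 + 1/8·π_4
  π_1 = 1/8·π_0 + 1/4·π_1 + 1/4·π_2 + 1/4·π_3 + 1/8·π_4
  π_2 = 1/8·π_0 + 1/8·π_1 + 1/8·π_2 + 1/8·π_3 + 1/4·π_4
  π_3 = 1/8·π_0 + 1/8·π_1 + 1/4·π_2 + 3/8·π_3 + 3/8·π_4
  normalize: π_0 + π_1 + π_2 + π_3 + π_4 = 1
Solving the linear system gives exactly π = [11/57, 149/741, 37/247, 191/741, 49/247].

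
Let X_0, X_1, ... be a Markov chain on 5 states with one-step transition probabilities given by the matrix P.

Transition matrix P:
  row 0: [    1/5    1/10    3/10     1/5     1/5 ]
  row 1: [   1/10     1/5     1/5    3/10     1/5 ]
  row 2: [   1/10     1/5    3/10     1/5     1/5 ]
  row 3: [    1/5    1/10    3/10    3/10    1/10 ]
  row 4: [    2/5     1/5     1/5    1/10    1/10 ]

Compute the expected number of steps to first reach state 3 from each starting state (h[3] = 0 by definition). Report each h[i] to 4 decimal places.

h = [5.0530, 4.4977, 4.9975, 0.0000, 5.4669]

First-step conditioning: h[3] = 0; for i ≠ 3, h[i] = 1 + Σ_k P[i][k]·h[k].
  h[0] = 1 + 1/5·h[0] + 1/10·h[1] + 3/10·h[2] + 1/5·h[4]
  h[1] = 1 + 1/10·h[0] + 1/5·h[1] + 1/5·h[2] + 1/5·h[4]
  h[2] = 1 + 1/10·h[0] + 1/5·h[1] + 3/10·h[2] + 1/5·h[4]
  h[4] = 1 + 2/5·h[0] + 1/5·h[1] + 1/5·h[2] + 1/10·h[4]
Solving the 4×4 linear system over states ≠ 3 gives exactly h = [1430/283, 8910/1981, 9900/1981, 0, 10830/1981] (h[3] = 0 is the target).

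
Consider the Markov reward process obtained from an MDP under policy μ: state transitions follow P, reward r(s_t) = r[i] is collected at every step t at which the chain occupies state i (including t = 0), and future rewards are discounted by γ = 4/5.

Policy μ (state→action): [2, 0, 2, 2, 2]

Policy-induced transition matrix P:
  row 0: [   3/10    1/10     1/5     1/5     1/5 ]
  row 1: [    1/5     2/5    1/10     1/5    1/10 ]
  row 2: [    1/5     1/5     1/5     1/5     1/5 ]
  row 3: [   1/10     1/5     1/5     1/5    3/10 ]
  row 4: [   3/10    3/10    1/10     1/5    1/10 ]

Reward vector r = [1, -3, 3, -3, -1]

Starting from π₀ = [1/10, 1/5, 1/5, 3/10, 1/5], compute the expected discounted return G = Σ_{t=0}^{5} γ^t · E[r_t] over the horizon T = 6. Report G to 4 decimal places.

t=0: π = [0.1000, 0.2000, 0.2000, 0.3000, 0.2000], E[r] = -1.0000, γ^t·E[r] = -1.000000, running G = -1.000000
t=1: π = [0.2000, 0.2500, 0.1600, 0.2000, 0.1900], E[r] = -0.8600, γ^t·E[r] = -0.688000, running G = -1.688000
t=2: π = [0.2190, 0.2490, 0.1560, 0.2000, 0.1760], E[r] = -0.8360, γ^t·E[r] = -0.535040, running G = -2.223040
t=3: π = [0.2195, 0.2455, 0.1575, 0.2000, 0.1775], E[r] = -0.8220, γ^t·E[r] = -0.420864, running G = -2.643904
t=4: π = [0.2197, 0.2449, 0.1577, 0.2000, 0.1777], E[r] = -0.8196, γ^t·E[r] = -0.335708, running G = -2.979612
t=5: π = [0.2197, 0.2448, 0.1577, 0.2000, 0.1777], E[r] = -0.8191, γ^t·E[r] = -0.268409, running G = -3.248021

G = -3.2480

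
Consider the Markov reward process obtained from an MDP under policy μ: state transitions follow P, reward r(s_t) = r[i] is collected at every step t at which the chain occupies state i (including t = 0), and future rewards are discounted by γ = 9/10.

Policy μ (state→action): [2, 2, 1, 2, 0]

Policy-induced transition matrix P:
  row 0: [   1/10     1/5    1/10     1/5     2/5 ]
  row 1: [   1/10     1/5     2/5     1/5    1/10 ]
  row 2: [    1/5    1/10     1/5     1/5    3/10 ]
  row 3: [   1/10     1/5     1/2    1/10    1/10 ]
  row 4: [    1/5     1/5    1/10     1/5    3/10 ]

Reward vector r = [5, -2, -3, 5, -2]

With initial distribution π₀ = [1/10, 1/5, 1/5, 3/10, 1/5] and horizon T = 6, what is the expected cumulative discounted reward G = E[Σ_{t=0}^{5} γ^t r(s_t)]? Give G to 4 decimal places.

G = 0.6886

t=0: π = [0.1000, 0.2000, 0.2000, 0.3000, 0.2000], E[r] = 0.6000, γ^t·E[r] = 0.600000, running G = 0.600000
t=1: π = [0.1400, 0.1800, 0.3000, 0.1700, 0.2100], E[r] = -0.1300, γ^t·E[r] = -0.117000, running G = 0.483000
t=2: π = [0.1510, 0.1700, 0.2520, 0.1830, 0.2440], E[r] = 0.0860, γ^t·E[r] = 0.069660, running G = 0.552660
t=3: π = [0.1496, 0.1748, 0.2494, 0.1817, 0.2445], E[r] = 0.0697, γ^t·E[r] = 0.050811, running G = 0.603471
t=4: π = [0.1494, 0.1751, 0.2501, 0.1818, 0.2437], E[r] = 0.0685, γ^t·E[r] = 0.044930, running G = 0.648401
t=5: π = [0.1494, 0.1750, 0.2503, 0.1818, 0.2436], E[r] = 0.0681, γ^t·E[r] = 0.040193, running G = 0.688594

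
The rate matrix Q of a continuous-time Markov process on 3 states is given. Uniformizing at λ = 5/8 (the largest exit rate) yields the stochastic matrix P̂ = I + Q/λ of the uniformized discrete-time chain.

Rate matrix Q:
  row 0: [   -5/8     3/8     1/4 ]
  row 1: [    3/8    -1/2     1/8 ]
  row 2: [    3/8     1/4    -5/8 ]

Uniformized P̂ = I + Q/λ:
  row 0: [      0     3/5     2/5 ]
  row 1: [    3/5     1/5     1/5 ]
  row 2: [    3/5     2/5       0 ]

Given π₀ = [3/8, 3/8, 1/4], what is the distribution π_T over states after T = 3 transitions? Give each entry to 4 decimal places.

t=0: π = [0.3750, 0.3750, 0.2500]
t=1: π = [0.3750, 0.4000, 0.2250]
t=2: π = [0.3750, 0.3950, 0.2300]
t=3: π = [0.3750, 0.3960, 0.2290]

π = [0.3750, 0.3960, 0.2290]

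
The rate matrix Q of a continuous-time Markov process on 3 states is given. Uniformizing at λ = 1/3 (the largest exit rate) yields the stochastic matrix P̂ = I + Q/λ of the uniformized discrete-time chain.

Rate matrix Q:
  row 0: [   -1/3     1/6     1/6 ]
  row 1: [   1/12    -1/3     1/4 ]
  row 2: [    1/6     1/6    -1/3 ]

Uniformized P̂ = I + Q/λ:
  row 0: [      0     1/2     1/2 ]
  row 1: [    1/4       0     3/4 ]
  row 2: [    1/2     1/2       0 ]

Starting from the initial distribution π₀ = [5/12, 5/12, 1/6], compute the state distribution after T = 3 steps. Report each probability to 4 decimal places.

π = [0.2448, 0.3229, 0.4323]

t=0: π = [0.4167, 0.4167, 0.1667]
t=1: π = [0.1875, 0.2917, 0.5208]
t=2: π = [0.3333, 0.3542, 0.3125]
t=3: π = [0.2448, 0.3229, 0.4323]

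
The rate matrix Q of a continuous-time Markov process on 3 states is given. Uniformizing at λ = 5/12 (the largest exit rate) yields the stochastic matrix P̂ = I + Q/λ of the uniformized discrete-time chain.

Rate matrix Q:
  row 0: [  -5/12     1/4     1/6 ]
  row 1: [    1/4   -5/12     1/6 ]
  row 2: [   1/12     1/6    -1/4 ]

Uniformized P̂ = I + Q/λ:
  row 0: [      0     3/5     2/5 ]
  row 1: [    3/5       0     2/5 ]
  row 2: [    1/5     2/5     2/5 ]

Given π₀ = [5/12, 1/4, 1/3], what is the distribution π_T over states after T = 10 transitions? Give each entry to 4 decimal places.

t=0: π = [0.4167, 0.2500, 0.3333]
t=1: π = [0.2167, 0.3833, 0.4000]
t=2: π = [0.3100, 0.2900, 0.4000]
t=3: π = [0.2540, 0.3460, 0.4000]
t=4: π = [0.2876, 0.3124, 0.4000]
t=5: π = [0.2674, 0.3326, 0.4000]
t=6: π = [0.2795, 0.3205, 0.4000]
t=7: π = [0.2723, 0.3277, 0.4000]
t=8: π = [0.2766, 0.3234, 0.4000]
t=9: π = [0.2740, 0.3260, 0.4000]
t=10: π = [0.2756, 0.3244, 0.4000]

π = [0.2756, 0.3244, 0.4000]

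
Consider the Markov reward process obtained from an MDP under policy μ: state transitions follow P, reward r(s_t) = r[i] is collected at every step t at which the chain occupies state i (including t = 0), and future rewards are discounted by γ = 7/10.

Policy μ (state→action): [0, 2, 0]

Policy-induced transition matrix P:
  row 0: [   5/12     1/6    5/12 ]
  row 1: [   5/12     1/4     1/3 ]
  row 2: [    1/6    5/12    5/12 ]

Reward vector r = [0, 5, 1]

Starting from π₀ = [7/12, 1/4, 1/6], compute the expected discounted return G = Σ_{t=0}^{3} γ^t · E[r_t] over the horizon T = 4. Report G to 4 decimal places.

G = 4.0200

t=0: π = [0.5833, 0.2500, 0.1667], E[r] = 1.4167, γ^t·E[r] = 1.416667, running G = 1.416667
t=1: π = [0.3750, 0.2292, 0.3958], E[r] = 1.5417, γ^t·E[r] = 1.079167, running G = 2.495833
t=2: π = [0.3177, 0.2847, 0.3976], E[r] = 1.8212, γ^t·E[r] = 0.892378, running G = 3.388212
t=3: π = [0.3173, 0.2898, 0.3929], E[r] = 1.8419, γ^t·E[r] = 0.631761, running G = 4.019973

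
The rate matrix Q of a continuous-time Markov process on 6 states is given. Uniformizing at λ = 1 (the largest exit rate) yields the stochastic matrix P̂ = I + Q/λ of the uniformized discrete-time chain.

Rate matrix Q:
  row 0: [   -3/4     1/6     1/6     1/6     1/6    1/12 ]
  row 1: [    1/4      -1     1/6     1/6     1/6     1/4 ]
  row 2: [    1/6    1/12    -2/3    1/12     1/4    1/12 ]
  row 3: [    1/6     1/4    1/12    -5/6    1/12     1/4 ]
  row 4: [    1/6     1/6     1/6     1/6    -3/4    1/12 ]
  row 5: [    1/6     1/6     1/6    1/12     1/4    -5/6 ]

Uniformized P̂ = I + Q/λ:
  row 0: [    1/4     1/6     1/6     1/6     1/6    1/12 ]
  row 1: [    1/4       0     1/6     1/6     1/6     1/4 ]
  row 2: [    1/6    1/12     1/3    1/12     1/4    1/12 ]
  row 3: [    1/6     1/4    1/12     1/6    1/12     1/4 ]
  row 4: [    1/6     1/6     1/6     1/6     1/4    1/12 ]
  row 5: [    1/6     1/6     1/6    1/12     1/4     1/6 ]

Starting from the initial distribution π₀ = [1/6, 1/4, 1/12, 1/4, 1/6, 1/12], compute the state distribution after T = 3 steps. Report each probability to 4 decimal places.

t=0: π = [0.1667, 0.2500, 0.0833, 0.2500, 0.1667, 0.0833]
t=1: π = [0.2014, 0.1389, 0.1597, 0.1528, 0.1736, 0.1736]
t=2: π = [0.1950, 0.1429, 0.1806, 0.1389, 0.1962, 0.1464]
t=3: π = [0.1948, 0.1394, 0.1852, 0.1394, 0.1987, 0.1425]

π = [0.1948, 0.1394, 0.1852, 0.1394, 0.1987, 0.1425]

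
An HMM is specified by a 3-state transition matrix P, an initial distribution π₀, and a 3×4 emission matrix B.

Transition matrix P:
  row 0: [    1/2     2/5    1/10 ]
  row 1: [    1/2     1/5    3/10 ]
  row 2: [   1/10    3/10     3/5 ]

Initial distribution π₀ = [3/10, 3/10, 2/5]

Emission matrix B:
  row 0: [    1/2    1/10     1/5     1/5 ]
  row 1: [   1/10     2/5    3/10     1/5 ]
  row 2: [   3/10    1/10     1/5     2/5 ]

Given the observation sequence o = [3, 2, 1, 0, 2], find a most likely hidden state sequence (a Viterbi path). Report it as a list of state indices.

t=0: δ = [6.000e-02, 6.000e-02, 1.600e-01]  (obs o_0=3)
t=1: δ = [6.000e-03, 1.440e-02, 1.920e-02]  ψ = [0, 2, 2]  (obs o_1=2)
t=2: δ = [7.200e-04, 2.304e-03, 1.152e-03]  ψ = [1, 2, 2]  (obs o_2=1)
t=3: δ = [5.760e-04, 4.608e-05, 2.074e-04]  ψ = [1, 1, 1]  (obs o_3=0)
t=4: δ = [5.760e-05, 6.912e-05, 2.488e-05]  ψ = [0, 0, 2]  (obs o_4=2)
backtrack: best end state = 1; path = [2, 2, 1, 0, 1]

path = [2, 2, 1, 0, 1]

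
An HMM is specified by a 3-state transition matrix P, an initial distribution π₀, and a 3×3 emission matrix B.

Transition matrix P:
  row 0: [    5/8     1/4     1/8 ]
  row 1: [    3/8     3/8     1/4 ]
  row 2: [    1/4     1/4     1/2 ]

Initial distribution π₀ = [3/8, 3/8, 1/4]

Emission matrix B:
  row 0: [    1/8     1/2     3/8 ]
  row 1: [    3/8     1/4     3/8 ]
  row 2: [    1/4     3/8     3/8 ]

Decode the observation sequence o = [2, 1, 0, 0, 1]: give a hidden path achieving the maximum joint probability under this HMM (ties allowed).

path = [0, 0, 1, 1, 0]

t=0: δ = [1.406e-01, 1.406e-01, 9.375e-02]  (obs o_0=2)
t=1: δ = [4.395e-02, 1.318e-02, 1.758e-02]  ψ = [0, 1, 2]  (obs o_1=1)
t=2: δ = [3.433e-03, 4.120e-03, 2.197e-03]  ψ = [0, 0, 2]  (obs o_2=0)
t=3: δ = [2.682e-04, 5.794e-04, 2.747e-04]  ψ = [0, 1, 2]  (obs o_3=0)
t=4: δ = [1.086e-04, 5.431e-05, 5.431e-05]  ψ = [1, 1, 1]  (obs o_4=1)
backtrack: best end state = 0; path = [0, 0, 1, 1, 0]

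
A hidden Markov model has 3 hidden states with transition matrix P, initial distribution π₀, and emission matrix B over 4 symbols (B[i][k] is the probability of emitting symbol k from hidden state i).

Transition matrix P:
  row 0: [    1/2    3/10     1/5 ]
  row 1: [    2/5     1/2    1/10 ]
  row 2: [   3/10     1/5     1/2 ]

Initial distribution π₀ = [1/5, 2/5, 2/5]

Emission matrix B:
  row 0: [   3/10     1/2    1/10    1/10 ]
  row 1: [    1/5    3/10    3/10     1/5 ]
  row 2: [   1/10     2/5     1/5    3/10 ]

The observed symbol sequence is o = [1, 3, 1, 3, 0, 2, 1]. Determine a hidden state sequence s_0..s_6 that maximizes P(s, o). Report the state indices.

path = [2, 2, 2, 2, 0, 1, 0]

t=0: δ = [1.000e-01, 1.200e-01, 1.600e-01]  (obs o_0=1)
t=1: δ = [5.000e-03, 1.200e-02, 2.400e-02]  ψ = [0, 1, 2]  (obs o_1=3)
t=2: δ = [3.600e-03, 1.800e-03, 4.800e-03]  ψ = [2, 1, 2]  (obs o_2=1)
t=3: δ = [1.800e-04, 2.160e-04, 7.200e-04]  ψ = [0, 0, 2]  (obs o_3=3)
t=4: δ = [6.480e-05, 2.880e-05, 3.600e-05]  ψ = [2, 2, 2]  (obs o_4=0)
t=5: δ = [3.240e-06, 5.832e-06, 3.600e-06]  ψ = [0, 0, 2]  (obs o_5=2)
t=6: δ = [1.166e-06, 8.748e-07, 7.200e-07]  ψ = [1, 1, 2]  (obs o_6=1)
backtrack: best end state = 0; path = [2, 2, 2, 2, 0, 1, 0]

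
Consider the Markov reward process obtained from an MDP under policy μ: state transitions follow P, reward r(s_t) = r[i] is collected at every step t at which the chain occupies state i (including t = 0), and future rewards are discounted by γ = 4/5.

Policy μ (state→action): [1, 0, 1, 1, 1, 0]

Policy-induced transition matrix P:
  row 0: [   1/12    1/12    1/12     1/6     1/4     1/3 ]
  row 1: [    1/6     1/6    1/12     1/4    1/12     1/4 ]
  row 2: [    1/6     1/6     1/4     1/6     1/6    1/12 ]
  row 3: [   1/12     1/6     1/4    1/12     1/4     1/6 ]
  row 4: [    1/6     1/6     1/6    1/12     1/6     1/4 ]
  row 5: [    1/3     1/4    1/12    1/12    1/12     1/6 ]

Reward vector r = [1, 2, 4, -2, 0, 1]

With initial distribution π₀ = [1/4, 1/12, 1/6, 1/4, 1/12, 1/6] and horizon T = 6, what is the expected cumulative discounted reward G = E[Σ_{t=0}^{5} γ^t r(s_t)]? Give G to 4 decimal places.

G = 3.5439

t=0: π = [0.2500, 0.0833, 0.1667, 0.2500, 0.0833, 0.1667], E[r] = 0.7500, γ^t·E[r] = 0.750000, running G = 0.750000
t=1: π = [0.1528, 0.1597, 0.1597, 0.1319, 0.1875, 0.2083], E[r] = 1.0556, γ^t·E[r] = 0.844444, running G = 1.594444
t=2: π = [0.1777, 0.1713, 0.1476, 0.1360, 0.1597, 0.2078], E[r] = 1.0463, γ^t·E[r] = 0.669630, running G = 2.264074
t=3: π = [0.1752, 0.1692, 0.1439, 0.1390, 0.1612, 0.2116], E[r] = 1.0227, γ^t·E[r] = 0.523630, running G = 2.787704
t=4: π = [0.1757, 0.1697, 0.1439, 0.1381, 0.1611, 0.2114], E[r] = 1.0260, γ^t·E[r] = 0.420242, running G = 3.207946
t=5: π = [0.1757, 0.1696, 0.1438, 0.1383, 0.1611, 0.2115], E[r] = 1.0251, γ^t·E[r] = 0.335906, running G = 3.543851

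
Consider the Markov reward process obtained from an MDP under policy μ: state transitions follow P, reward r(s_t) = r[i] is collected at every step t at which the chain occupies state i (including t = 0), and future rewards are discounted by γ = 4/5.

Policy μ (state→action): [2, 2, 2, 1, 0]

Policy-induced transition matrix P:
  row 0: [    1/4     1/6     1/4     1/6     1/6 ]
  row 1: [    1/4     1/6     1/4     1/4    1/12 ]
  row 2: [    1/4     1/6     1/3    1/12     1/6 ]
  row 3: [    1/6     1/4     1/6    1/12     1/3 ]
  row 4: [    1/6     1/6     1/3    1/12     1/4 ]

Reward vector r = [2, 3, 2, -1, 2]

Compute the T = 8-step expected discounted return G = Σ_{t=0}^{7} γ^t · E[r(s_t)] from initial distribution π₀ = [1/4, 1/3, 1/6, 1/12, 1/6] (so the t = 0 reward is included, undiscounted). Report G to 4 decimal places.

t=0: π = [0.2500, 0.3333, 0.1667, 0.0833, 0.1667], E[r] = 2.0833, γ^t·E[r] = 2.083333, running G = 2.083333
t=1: π = [0.2292, 0.1736, 0.2708, 0.1597, 0.1667], E[r] = 1.6944, γ^t·E[r] = 1.355556, running G = 3.438889
t=2: π = [0.2228, 0.1800, 0.2731, 0.1314, 0.1927], E[r] = 1.7859, γ^t·E[r] = 1.142963, running G = 4.581852
t=3: π = [0.2230, 0.1776, 0.2779, 0.1319, 0.1896], E[r] = 1.7819, γ^t·E[r] = 0.912346, running G = 5.494198
t=4: π = [0.2232, 0.1777, 0.2780, 0.1315, 0.1897], E[r] = 1.7831, γ^t·E[r] = 0.730359, running G = 6.224556
t=5: π = [0.2232, 0.1776, 0.2780, 0.1315, 0.1896], E[r] = 1.7830, γ^t·E[r] = 0.584252, running G = 6.808808
t=6: π = [0.2232, 0.1776, 0.2780, 0.1315, 0.1896], E[r] = 1.7830, γ^t·E[r] = 0.467404, running G = 7.276213
t=7: π = [0.2232, 0.1776, 0.2780, 0.1315, 0.1896], E[r] = 1.7830, γ^t·E[r] = 0.373923, running G = 7.650136

G = 7.6501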